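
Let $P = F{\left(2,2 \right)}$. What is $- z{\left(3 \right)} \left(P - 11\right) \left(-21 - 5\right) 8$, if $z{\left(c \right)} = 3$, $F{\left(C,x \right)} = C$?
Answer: $-5616$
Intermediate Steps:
$P = 2$
$- z{\left(3 \right)} \left(P - 11\right) \left(-21 - 5\right) 8 = \left(-1\right) 3 \left(2 - 11\right) \left(-21 - 5\right) 8 = - 3 \left(\left(-9\right) \left(-26\right)\right) 8 = \left(-3\right) 234 \cdot 8 = \left(-702\right) 8 = -5616$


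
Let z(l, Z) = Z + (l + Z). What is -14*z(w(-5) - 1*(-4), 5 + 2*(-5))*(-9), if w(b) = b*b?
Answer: 2394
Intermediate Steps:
w(b) = b**2
z(l, Z) = l + 2*Z (z(l, Z) = Z + (Z + l) = l + 2*Z)
-14*z(w(-5) - 1*(-4), 5 + 2*(-5))*(-9) = -14*(((-5)**2 - 1*(-4)) + 2*(5 + 2*(-5)))*(-9) = -14*((25 + 4) + 2*(5 - 10))*(-9) = -14*(29 + 2*(-5))*(-9) = -14*(29 - 10)*(-9) = -14*19*(-9) = -266*(-9) = 2394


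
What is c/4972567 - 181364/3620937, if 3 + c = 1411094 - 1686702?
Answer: -1899814708895/18005351835279 ≈ -0.10551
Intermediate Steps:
c = -275611 (c = -3 + (1411094 - 1686702) = -3 - 275608 = -275611)
c/4972567 - 181364/3620937 = -275611/4972567 - 181364/3620937 = -1899814708895/18005351835279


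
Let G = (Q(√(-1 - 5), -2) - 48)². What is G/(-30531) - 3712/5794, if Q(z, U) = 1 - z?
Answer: -63047627/88448307 - 94*I*√6/30531 ≈ -0.71282 - 0.0075416*I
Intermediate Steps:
G = (-47 - I*√6)² (G = ((1 - √(-1 - 5)) - 48)² = ((1 - √(-6)) - 48)² = ((1 - I*√6) - 48)² = (-47 - I*√6)² ≈ 2203.0 + 230.25*I)
G/(-30531) - 3712/5794 = (47 + I*√6)²/(-30531) - 3712/5794 = (47 + I*√6)²*(-1/30531) - 3712*1/5794 = -(47 + I*√6)²/30531 - 1856/2897 = -1856/2897 - (47 + I*√6)²/30531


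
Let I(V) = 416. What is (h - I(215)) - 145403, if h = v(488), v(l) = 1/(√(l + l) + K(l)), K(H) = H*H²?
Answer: -2017823752445998405/13837865795583 - √61/3376439254122252 ≈ -1.4582e+5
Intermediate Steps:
K(H) = H³
v(l) = 1/(l³ + √2*√l) (v(l) = 1/(√(l + l) + l³) = 1/(√(2*l) + l³) = 1/(√2*√l + l³) = 1/(l³ + √2*√l))
h = 1/(116214272 + 4*√61) (h = 1/(488³ + √2*√488) = 1/(116214272 + √2*(2*√122)) = 1/(116214272 + 4*√61) ≈ 8.6048e-9)
(h - I(215)) - 145403 = ((119072/13837865795583 - √61/3376439254122252) - 1*416) - 145403 = ((119072/13837865795583 - √61/3376439254122252) - 416) - 145403 = (-5756552170843456/13837865795583 - √61/3376439254122252) - 145403 = -2017823752445998405/13837865795583 - √61/3376439254122252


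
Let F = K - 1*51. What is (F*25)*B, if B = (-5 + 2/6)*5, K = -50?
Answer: 176750/3 ≈ 58917.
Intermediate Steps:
B = -70/3 (B = (-5 + 2*(⅙))*5 = (-5 + ⅓)*5 = -14/3*5 = -70/3 ≈ -23.333)
F = -101 (F = -50 - 1*51 = -50 - 51 = -101)
(F*25)*B = -101*25*(-70/3) = -2525*(-70/3) = 176750/3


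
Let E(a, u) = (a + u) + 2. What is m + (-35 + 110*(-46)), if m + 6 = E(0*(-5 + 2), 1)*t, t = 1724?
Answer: 71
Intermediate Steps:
E(a, u) = 2 + a + u
m = 5166 (m = -6 + (2 + 0*(-5 + 2) + 1)*1724 = -6 + (2 + 0*(-3) + 1)*1724 = -6 + (2 + 0 + 1)*1724 = -6 + 3*1724 = -6 + 5172 = 5166)
m + (-35 + 110*(-46)) = 5166 + (-35 + 110*(-46)) = 5166 + (-35 - 5060) = 5166 - 5095 = 71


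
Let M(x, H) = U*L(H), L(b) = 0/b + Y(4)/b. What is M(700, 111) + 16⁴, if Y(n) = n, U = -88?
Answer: 7274144/111 ≈ 65533.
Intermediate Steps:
L(b) = 4/b (L(b) = 0/b + 4/b = 0 + 4/b = 4/b)
M(x, H) = -352/H
M(700, 111) + 16⁴ = -352/111 + 16⁴ = -352*1/111 + 65536 = -352/111 + 65536 = 7274144/111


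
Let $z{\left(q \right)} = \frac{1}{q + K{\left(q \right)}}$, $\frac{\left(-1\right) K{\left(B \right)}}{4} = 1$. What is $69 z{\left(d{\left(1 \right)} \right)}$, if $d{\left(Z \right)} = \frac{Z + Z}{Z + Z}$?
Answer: $-23$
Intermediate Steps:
$d{\left(Z \right)} = 1$ ($d{\left(Z \right)} = \frac{2 Z}{2 Z} = 2 Z \frac{1}{2 Z} = 1$)
$K{\left(B \right)} = -4$ ($K{\left(B \right)} = \left(-4\right) 1 = -4$)
$z{\left(q \right)} = \frac{1}{-4 + q}$ ($z{\left(q \right)} = \frac{1}{q - 4} = \frac{1}{-4 + q}$)
$69 z{\left(d{\left(1 \right)} \right)} = \frac{69}{-4 + 1} = \frac{69}{-3} = 69 \left(- \frac{1}{3}\right) = -23$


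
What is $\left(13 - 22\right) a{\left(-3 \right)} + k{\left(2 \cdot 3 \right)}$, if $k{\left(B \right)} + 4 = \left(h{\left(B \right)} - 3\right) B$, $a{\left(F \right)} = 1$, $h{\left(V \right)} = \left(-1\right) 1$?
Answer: $-37$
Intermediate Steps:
$h{\left(V \right)} = -1$
$k{\left(B \right)} = -4 - 4 B$ ($k{\left(B \right)} = -4 + \left(-1 - 3\right) B = -4 - 4 B$)
$\left(13 - 22\right) a{\left(-3 \right)} + k{\left(2 \cdot 3 \right)} = \left(13 - 22\right) 1 - \left(4 + 4 \cdot 2 \cdot 3\right) = \left(13 - 22\right) 1 - 28 = \left(-9\right) 1 - 28 = -9 - 28 = -37$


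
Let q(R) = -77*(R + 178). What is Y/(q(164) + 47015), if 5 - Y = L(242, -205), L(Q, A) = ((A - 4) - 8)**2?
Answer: -47084/20681 ≈ -2.2767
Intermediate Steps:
q(R) = -13706 - 77*R (q(R) = -77*(178 + R) = -13706 - 77*R)
L(Q, A) = (-12 + A)**2 (L(Q, A) = ((-4 + A) - 8)**2 = (-12 + A)**2)
Y = -47084 (Y = 5 - (-12 - 205)**2 = 5 - 1*(-217)**2 = 5 - 1*47089 = 5 - 47089 = -47084)
Y/(q(164) + 47015) = -47084/((-13706 - 77*164) + 47015) = -47084/((-13706 - 12628) + 47015) = -47084/(-26334 + 47015) = -47084/20681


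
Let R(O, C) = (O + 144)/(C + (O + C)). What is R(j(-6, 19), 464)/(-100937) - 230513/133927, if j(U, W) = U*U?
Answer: -5607423080836/3257883693359 ≈ -1.7212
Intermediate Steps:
j(U, W) = U²
R(O, C) = (144 + O)/(O + 2*C) (R(O, C) = (144 + O)/(C + (C + O)) = (144 + O)/(O + 2*C))
R(j(-6, 19), 464)/(-100937) - 230513/133927 = ((144 + (-6)²)/((-6)² + 2*464))/(-100937) - 230513/133927 = ((144 + 36)/(36 + 928))*(-1/100937) - 230513*1/133927 = (180/964)*(-1/100937) - 230513/133927 = ((1/964)*180)*(-1/100937) - 230513/133927 = (45/241)*(-1/100937) - 230513/133927 = -45/24325817 - 230513/133927 = -5607423080836/3257883693359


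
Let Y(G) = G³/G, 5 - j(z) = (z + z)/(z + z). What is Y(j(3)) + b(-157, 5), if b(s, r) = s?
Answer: -141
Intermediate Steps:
j(z) = 4 (j(z) = 5 - (z + z)/(z + z) = 5 - 2*z/(2*z) = 5 - 2*z*1/(2*z) = 5 - 1*1 = 5 - 1 = 4)
Y(G) = G²
Y(j(3)) + b(-157, 5) = 4² - 157 = 16 - 157 = -141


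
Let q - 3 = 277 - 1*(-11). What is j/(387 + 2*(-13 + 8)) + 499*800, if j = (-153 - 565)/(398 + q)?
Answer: 103693396882/259753 ≈ 3.9920e+5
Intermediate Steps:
q = 291 (q = 3 + (277 - 1*(-11)) = 3 + (277 + 11) = 3 + 288 = 291)
j = -718/689 (j = (-153 - 565)/(398 + 291) = -718/689 ≈ -1.0421)
j/(387 + 2*(-13 + 8)) + 499*800 = -718/(689*(387 + 2*(-13 + 8))) + 499*800 = -718/(689*(387 + 2*(-5))) + 399200 = -718/(689*(387 - 10)) + 399200 = -718/689/377 + 399200 = -718/689*1/377 + 399200 = -718/259753 + 399200 = 103693396882/259753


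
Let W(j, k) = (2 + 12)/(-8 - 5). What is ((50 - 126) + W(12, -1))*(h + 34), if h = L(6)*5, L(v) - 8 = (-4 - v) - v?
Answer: 6012/13 ≈ 462.46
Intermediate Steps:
L(v) = 4 - 2*v (L(v) = 8 + ((-4 - v) - v) = 8 + (-4 - 2*v) = 4 - 2*v)
W(j, k) = -14/13 (W(j, k) = 14/(-13) = 14*(-1/13) = -14/13)
h = -40 (h = (4 - 2*6)*5 = (4 - 12)*5 = -8*5 = -40)
((50 - 126) + W(12, -1))*(h + 34) = ((50 - 126) - 14/13)*(-40 + 34) = (-76 - 14/13)*(-6) = -1002/13*(-6) = 6012/13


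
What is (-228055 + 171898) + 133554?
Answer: 77397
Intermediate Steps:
(-228055 + 171898) + 133554 = -56157 + 133554 = 77397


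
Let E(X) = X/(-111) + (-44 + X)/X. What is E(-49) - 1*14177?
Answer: -77095979/5439 ≈ -14175.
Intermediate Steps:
E(X) = -X/111 + (-44 + X)/X (E(X) = X*(-1/111) + (-44 + X)/X = -X/111 + (-44 + X)/X)
E(-49) - 1*14177 = (1 - 44/(-49) - 1/111*(-49)) - 1*14177 = (1 - 44*(-1/49) + 49/111) - 14177 = (1 + 44/49 + 49/111) - 14177 = 12724/5439 - 14177 = -77095979/5439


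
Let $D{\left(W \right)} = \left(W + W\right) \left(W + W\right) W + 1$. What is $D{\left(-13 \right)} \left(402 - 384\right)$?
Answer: $-158166$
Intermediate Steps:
$D{\left(W \right)} = 1 + 4 W^{3}$ ($D{\left(W \right)} = 2 W 2 W W + 1 = 4 W^{2} W + 1 = 4 W^{3} + 1 = 1 + 4 W^{3}$)
$D{\left(-13 \right)} \left(402 - 384\right) = \left(1 + 4 \left(-13\right)^{3}\right) \left(402 - 384\right) = \left(1 + 4 \left(-2197\right)\right) 18 = \left(1 - 8788\right) 18 = \left(-8787\right) 18 = -158166$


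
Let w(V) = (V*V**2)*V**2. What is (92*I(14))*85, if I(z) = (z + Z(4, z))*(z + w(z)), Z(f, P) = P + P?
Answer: 176647512720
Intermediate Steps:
Z(f, P) = 2*P
w(V) = V**5 (w(V) = V**3*V**2 = V**5)
I(z) = 3*z*(z + z**5) (I(z) = (z + 2*z)*(z + z**5) = (3*z)*(z + z**5) = 3*z*(z + z**5))
(92*I(14))*85 = (92*(3*14**2*(1 + 14**4)))*85 = (92*(3*196*(1 + 38416)))*85 = (92*(3*196*38417))*85 = (92*22589196)*85 = 2078206032*85 = 176647512720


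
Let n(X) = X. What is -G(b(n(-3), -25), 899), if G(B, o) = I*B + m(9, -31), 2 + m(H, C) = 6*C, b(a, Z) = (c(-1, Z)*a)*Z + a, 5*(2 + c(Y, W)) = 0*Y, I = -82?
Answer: -12358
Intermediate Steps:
c(Y, W) = -2 (c(Y, W) = -2 + (0*Y)/5 = -2 + (⅕)*0 = -2 + 0 = -2)
b(a, Z) = a - 2*Z*a (b(a, Z) = (-2*a)*Z + a = -2*Z*a + a = a - 2*Z*a)
m(H, C) = -2 + 6*C
G(B, o) = -188 - 82*B (G(B, o) = -82*B + (-2 + 6*(-31)) = -82*B + (-2 - 186) = -82*B - 188 = -188 - 82*B)
-G(b(n(-3), -25), 899) = -(-188 - (-246)*(1 - 2*(-25))) = -(-188 - (-246)*(1 + 50)) = -(-188 - (-246)*51) = -(-188 - 82*(-153)) = -(-188 + 12546) = -1*12358 = -12358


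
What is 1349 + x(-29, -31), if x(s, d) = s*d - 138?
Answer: 2110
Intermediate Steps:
x(s, d) = -138 + d*s (x(s, d) = d*s - 138 = -138 + d*s)
1349 + x(-29, -31) = 1349 + (-138 - 31*(-29)) = 1349 + (-138 + 899) = 1349 + 761 = 2110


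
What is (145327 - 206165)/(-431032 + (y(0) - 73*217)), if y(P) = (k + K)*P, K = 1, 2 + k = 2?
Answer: 60838/446873 ≈ 0.13614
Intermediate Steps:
k = 0 (k = -2 + 2 = 0)
y(P) = P (y(P) = (0 + 1)*P = 1*P = P)
(145327 - 206165)/(-431032 + (y(0) - 73*217)) = (145327 - 206165)/(-431032 + (0 - 73*217)) = -60838/(-431032 + (0 - 15841)) = -60838/(-431032 - 15841) = -60838/(-446873) = -60838*(-1/446873) = 60838/446873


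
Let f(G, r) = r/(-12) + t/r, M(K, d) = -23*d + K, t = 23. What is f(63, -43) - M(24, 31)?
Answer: 357097/516 ≈ 692.05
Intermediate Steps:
M(K, d) = K - 23*d
f(G, r) = 23/r - r/12 (f(G, r) = r/(-12) + 23/r = r*(-1/12) + 23/r = -r/12 + 23/r = 23/r - r/12)
f(63, -43) - M(24, 31) = (23/(-43) - 1/12*(-43)) - (24 - 23*31) = (23*(-1/43) + 43/12) - (24 - 713) = (-23/43 + 43/12) - 1*(-689) = 1573/516 + 689 = 357097/516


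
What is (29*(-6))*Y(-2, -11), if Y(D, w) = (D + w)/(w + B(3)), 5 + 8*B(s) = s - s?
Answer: -6032/31 ≈ -194.58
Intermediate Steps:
B(s) = -5/8 (B(s) = -5/8 + (s - s)/8 = -5/8 + (⅛)*0 = -5/8 + 0 = -5/8)
Y(D, w) = (D + w)/(-5/8 + w) (Y(D, w) = (D + w)/(w - 5/8) = (D + w)/(-5/8 + w))
(29*(-6))*Y(-2, -11) = (29*(-6))*(8*(-2 - 11)/(-5 + 8*(-11))) = -1392*(-13)/(-5 - 88) = -1392*(-13)/(-93) = -1392*(-1)*(-13)/93 = -174*104/93 = -6032/31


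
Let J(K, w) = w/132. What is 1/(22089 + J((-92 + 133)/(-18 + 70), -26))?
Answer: 66/1457861 ≈ 4.5272e-5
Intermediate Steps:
J(K, w) = w/132 (J(K, w) = w*(1/132) = w/132)
1/(22089 + J((-92 + 133)/(-18 + 70), -26)) = 1/(22089 + (1/132)*(-26)) = 1/(22089 - 13/66) = 1/(1457861/66) = 66/1457861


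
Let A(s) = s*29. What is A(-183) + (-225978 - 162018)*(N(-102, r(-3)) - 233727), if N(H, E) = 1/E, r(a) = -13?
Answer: 1178907153201/13 ≈ 9.0685e+10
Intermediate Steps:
A(s) = 29*s
A(-183) + (-225978 - 162018)*(N(-102, r(-3)) - 233727) = 29*(-183) + (-225978 - 162018)*(1/(-13) - 233727) = -5307 - 387996*(-1/13 - 233727) = -5307 - 387996*(-3038452/13) = -5307 + 1178907222192/13 = 1178907153201/13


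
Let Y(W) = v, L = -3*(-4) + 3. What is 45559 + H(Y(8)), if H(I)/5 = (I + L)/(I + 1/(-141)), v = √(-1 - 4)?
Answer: 4*(8746*I + 1606131*√5)/(I + 141*√5) ≈ 45564.0 - 33.557*I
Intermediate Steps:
L = 15 (L = 12 + 3 = 15)
v = I*√5 (v = √(-5) = I*√5 ≈ 2.2361*I)
Y(W) = I*√5
H(I) = 5*(15 + I)/(-1/141 + I) (H(I) = 5*((I + 15)/(I + 1/(-141))) = 5*((15 + I)/(I - 1/141)) = 5*((15 + I)/(-1/141 + I)) = 5*(15 + I)/(-1/141 + I))
45559 + H(Y(8)) = 45559 + 705*(15 + I*√5)/(-1 + 141*(I*√5)) = 45559 + 705*(15 + I*√5)/(-1 + 141*I*√5)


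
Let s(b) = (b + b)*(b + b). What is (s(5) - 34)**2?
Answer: 4356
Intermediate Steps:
s(b) = 4*b**2 (s(b) = (2*b)*(2*b) = 4*b**2)
(s(5) - 34)**2 = (4*5**2 - 34)**2 = (4*25 - 34)**2 = (100 - 34)**2 = 66**2 = 4356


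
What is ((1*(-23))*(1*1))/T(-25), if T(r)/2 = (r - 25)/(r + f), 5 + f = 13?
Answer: -391/100 ≈ -3.9100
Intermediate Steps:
f = 8 (f = -5 + 13 = 8)
T(r) = 2*(-25 + r)/(8 + r) (T(r) = 2*((r - 25)/(r + 8)) = 2*((-25 + r)/(8 + r)) = 2*(-25 + r)/(8 + r))
((1*(-23))*(1*1))/T(-25) = ((1*(-23))*(1*1))/((2*(-25 - 25)/(8 - 25))) = (-23*1)/((2*(-50)/(-17))) = -23/(2*(-1/17)*(-50)) = -23/100/17 = -23*17/100 = -391/100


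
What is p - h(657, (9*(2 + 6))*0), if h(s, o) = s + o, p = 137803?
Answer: 137146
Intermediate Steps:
h(s, o) = o + s
p - h(657, (9*(2 + 6))*0) = 137803 - ((9*(2 + 6))*0 + 657) = 137803 - ((9*8)*0 + 657) = 137803 - (72*0 + 657) = 137803 - (0 + 657) = 137803 - 1*657 = 137803 - 657 = 137146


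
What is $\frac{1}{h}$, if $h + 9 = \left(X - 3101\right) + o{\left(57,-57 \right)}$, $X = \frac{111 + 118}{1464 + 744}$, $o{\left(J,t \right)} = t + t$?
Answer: $- \frac{2208}{7118363} \approx -0.00031018$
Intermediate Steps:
$o{\left(J,t \right)} = 2 t$
$X = \frac{229}{2208} \approx 0.10371$
$h = - \frac{7118363}{2208}$ ($h = -9 + \left(\left(\frac{229}{2208} - 3101\right) + 2 \left(-57\right)\right) = -9 - \frac{7098491}{2208} = - \frac{7118363}{2208} \approx -3223.9$)
$\frac{1}{h} = \frac{1}{- \frac{7118363}{2208}} = - \frac{2208}{7118363}$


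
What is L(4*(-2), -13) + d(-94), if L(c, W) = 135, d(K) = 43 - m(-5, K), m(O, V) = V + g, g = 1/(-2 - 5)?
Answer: 1905/7 ≈ 272.14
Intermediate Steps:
g = -⅐ (g = 1/(-7) = -⅐ ≈ -0.14286)
m(O, V) = -⅐ + V (m(O, V) = V - ⅐ = -⅐ + V)
d(K) = 302/7 - K (d(K) = 43 - (-⅐ + K) = 43 + (⅐ - K) = 302/7 - K)
L(4*(-2), -13) + d(-94) = 135 + (302/7 - 1*(-94)) = 135 + (302/7 + 94) = 135 + 960/7 = 1905/7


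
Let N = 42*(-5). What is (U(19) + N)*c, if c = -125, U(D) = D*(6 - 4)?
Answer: 21500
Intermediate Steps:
U(D) = 2*D (U(D) = D*2 = 2*D)
N = -210
(U(19) + N)*c = (2*19 - 210)*(-125) = (38 - 210)*(-125) = -172*(-125) = 21500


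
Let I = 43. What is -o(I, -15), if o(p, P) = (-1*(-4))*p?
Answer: -172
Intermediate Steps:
o(p, P) = 4*p
-o(I, -15) = -4*43 = -1*172 = -172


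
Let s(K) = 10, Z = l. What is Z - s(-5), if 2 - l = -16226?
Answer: 16218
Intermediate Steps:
l = 16228 (l = 2 - 1*(-16226) = 2 + 16226 = 16228)
Z = 16228
Z - s(-5) = 16228 - 1*10 = 16228 - 10 = 16218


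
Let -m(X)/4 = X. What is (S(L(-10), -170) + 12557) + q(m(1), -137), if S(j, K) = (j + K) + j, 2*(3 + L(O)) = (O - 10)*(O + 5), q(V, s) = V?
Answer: 12477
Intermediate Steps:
m(X) = -4*X
L(O) = -3 + (-10 + O)*(5 + O)/2 (L(O) = -3 + ((O - 10)*(O + 5))/2 = -3 + ((-10 + O)*(5 + O))/2 = -3 + (-10 + O)*(5 + O)/2)
S(j, K) = K + 2*j (S(j, K) = (K + j) + j = K + 2*j)
(S(L(-10), -170) + 12557) + q(m(1), -137) = ((-170 + 2*(-28 + (1/2)*(-10)**2 - 5/2*(-10))) + 12557) - 4*1 = ((-170 + 2*(-28 + (1/2)*100 + 25)) + 12557) - 4 = ((-170 + 2*(-28 + 50 + 25)) + 12557) - 4 = ((-170 + 2*47) + 12557) - 4 = ((-170 + 94) + 12557) - 4 = (-76 + 12557) - 4 = 12481 - 4 = 12477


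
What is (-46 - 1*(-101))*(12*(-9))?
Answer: -5940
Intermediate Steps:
(-46 - 1*(-101))*(12*(-9)) = (-46 + 101)*(-108) = 55*(-108) = -5940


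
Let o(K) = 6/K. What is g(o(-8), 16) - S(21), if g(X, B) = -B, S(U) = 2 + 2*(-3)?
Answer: -12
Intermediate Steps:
S(U) = -4 (S(U) = 2 - 6 = -4)
g(o(-8), 16) - S(21) = -1*16 - 1*(-4) = -16 + 4 = -12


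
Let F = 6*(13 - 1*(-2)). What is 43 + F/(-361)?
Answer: 15433/361 ≈ 42.751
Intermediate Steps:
F = 90 (F = 6*(13 + 2) = 6*15 = 90)
43 + F/(-361) = 43 + 90/(-361) = 43 + 90*(-1/361) = 43 - 90/361 = 15433/361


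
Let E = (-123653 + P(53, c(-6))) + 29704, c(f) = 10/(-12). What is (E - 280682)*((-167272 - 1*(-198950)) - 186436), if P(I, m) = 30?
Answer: 57972501558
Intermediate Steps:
c(f) = -⅚ (c(f) = 10*(-1/12) = -⅚)
E = -93919 (E = (-123653 + 30) + 29704 = -123623 + 29704 = -93919)
(E - 280682)*((-167272 - 1*(-198950)) - 186436) = (-93919 - 280682)*((-167272 - 1*(-198950)) - 186436) = -374601*((-167272 + 198950) - 186436) = -374601*(31678 - 186436) = -374601*(-154758) = 57972501558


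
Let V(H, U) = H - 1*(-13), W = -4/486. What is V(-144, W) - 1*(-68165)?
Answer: 68034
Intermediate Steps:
W = -2/243 (W = -4*1/486 = -2/243 ≈ -0.0082304)
V(H, U) = 13 + H (V(H, U) = H + 13 = 13 + H)
V(-144, W) - 1*(-68165) = (13 - 144) - 1*(-68165) = -131 + 68165 = 68034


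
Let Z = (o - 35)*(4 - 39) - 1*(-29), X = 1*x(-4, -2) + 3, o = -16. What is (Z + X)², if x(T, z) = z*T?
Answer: 3330625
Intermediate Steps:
x(T, z) = T*z
X = 11 (X = 1*(-4*(-2)) + 3 = 1*8 + 3 = 8 + 3 = 11)
Z = 1814 (Z = (-16 - 35)*(4 - 39) - 1*(-29) = -51*(-35) + 29 = 1785 + 29 = 1814)
(Z + X)² = (1814 + 11)² = 1825² = 3330625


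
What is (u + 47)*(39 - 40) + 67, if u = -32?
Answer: 52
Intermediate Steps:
(u + 47)*(39 - 40) + 67 = (-32 + 47)*(39 - 40) + 67 = 15*(-1) + 67 = -15 + 67 = 52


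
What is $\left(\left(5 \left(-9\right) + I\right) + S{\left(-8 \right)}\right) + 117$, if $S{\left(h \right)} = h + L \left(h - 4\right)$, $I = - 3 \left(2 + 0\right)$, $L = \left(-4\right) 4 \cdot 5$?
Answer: $1018$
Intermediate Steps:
$L = -80$ ($L = \left(-16\right) 5 = -80$)
$I = -6$ ($I = \left(-3\right) 2 = -6$)
$S{\left(h \right)} = 320 - 79 h$ ($S{\left(h \right)} = h - 80 \left(h - 4\right) = h - 80 \left(-4 + h\right) = h - \left(-320 + 80 h\right) = 320 - 79 h$)
$\left(\left(5 \left(-9\right) + I\right) + S{\left(-8 \right)}\right) + 117 = \left(\left(5 \left(-9\right) - 6\right) + \left(320 - -632\right)\right) + 117 = \left(\left(-45 - 6\right) + \left(320 + 632\right)\right) + 117 = \left(-51 + 952\right) + 117 = 901 + 117 = 1018$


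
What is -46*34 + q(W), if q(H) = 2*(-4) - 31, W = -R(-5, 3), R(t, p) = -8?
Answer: -1603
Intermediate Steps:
W = 8 (W = -1*(-8) = 8)
q(H) = -39 (q(H) = -8 - 31 = -39)
-46*34 + q(W) = -46*34 - 39 = -1564 - 39 = -1603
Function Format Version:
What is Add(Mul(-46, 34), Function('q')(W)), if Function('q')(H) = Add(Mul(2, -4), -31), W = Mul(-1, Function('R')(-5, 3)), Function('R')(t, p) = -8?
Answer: -1603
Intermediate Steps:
W = 8 (W = Mul(-1, -8) = 8)
Function('q')(H) = -39 (Function('q')(H) = Add(-8, -31) = -39)
Add(Mul(-46, 34), Function('q')(W)) = Add(Mul(-46, 34), -39) = Add(-1564, -39) = -1603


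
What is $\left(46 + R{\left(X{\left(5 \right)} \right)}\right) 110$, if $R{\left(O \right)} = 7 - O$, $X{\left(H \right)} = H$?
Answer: $5280$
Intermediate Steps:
$\left(46 + R{\left(X{\left(5 \right)} \right)}\right) 110 = \left(46 + \left(7 - 5\right)\right) 110 = \left(46 + 2\right) 110 = 48 \cdot 110 = 5280$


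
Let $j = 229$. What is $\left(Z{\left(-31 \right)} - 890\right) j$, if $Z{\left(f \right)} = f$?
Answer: $-210909$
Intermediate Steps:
$\left(Z{\left(-31 \right)} - 890\right) j = \left(-31 - 890\right) 229 = \left(-921\right) 229 = -210909$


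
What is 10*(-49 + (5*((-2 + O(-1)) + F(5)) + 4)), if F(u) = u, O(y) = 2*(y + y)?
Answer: -500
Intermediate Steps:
O(y) = 4*y (O(y) = 2*(2*y) = 4*y)
10*(-49 + (5*((-2 + O(-1)) + F(5)) + 4)) = 10*(-49 + (5*((-2 + 4*(-1)) + 5) + 4)) = 10*(-49 + (5*((-2 - 4) + 5) + 4)) = 10*(-49 + (5*(-6 + 5) + 4)) = 10*(-49 + (5*(-1) + 4)) = 10*(-49 + (-5 + 4)) = 10*(-49 - 1) = 10*(-50) = -500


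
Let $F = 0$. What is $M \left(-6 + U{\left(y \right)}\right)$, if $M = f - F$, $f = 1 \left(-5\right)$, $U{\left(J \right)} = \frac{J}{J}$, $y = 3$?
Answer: $25$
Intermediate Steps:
$U{\left(J \right)} = 1$
$f = -5$
$M = -5$ ($M = -5 - 0 = -5 + 0 = -5$)
$M \left(-6 + U{\left(y \right)}\right) = - 5 \left(-6 + 1\right) = \left(-5\right) \left(-5\right) = 25$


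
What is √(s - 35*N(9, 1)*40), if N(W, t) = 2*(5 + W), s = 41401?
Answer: √2201 ≈ 46.915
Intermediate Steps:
N(W, t) = 10 + 2*W
√(s - 35*N(9, 1)*40) = √(41401 - 35*(10 + 2*9)*40) = √(41401 - 35*(10 + 18)*40) = √(41401 - 35*28*40) = √(41401 - 980*40) = √(41401 - 39200) = √2201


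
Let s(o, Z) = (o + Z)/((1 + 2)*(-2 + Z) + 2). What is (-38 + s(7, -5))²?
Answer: 524176/361 ≈ 1452.0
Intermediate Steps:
s(o, Z) = (Z + o)/(-4 + 3*Z) (s(o, Z) = (Z + o)/(3*(-2 + Z) + 2) = (Z + o)/((-6 + 3*Z) + 2) = (Z + o)/(-4 + 3*Z))
(-38 + s(7, -5))² = (-38 + (-5 + 7)/(-4 + 3*(-5)))² = (-38 + 2/(-4 - 15))² = (-38 + 2/(-19))² = (-38 - 1/19*2)² = (-38 - 2/19)² = (-724/19)² = 524176/361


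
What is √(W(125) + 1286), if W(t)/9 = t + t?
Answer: 4*√221 ≈ 59.464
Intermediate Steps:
W(t) = 18*t (W(t) = 9*(t + t) = 9*(2*t) = 18*t)
√(W(125) + 1286) = √(18*125 + 1286) = √(2250 + 1286) = √3536 = 4*√221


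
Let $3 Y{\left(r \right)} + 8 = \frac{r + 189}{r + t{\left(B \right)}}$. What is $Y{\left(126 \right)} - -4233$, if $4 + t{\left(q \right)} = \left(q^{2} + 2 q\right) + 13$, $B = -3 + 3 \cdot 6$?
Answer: $\frac{329987}{78} \approx 4230.6$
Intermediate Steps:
$B = 15$ ($B = -3 + 18 = 15$)
$t{\left(q \right)} = 9 + q^{2} + 2 q$ ($t{\left(q \right)} = -4 + \left(\left(q^{2} + 2 q\right) + 13\right) = -4 + \left(13 + q^{2} + 2 q\right) = 9 + q^{2} + 2 q$)
$Y{\left(r \right)} = - \frac{8}{3} + \frac{189 + r}{3 \left(264 + r\right)}$ ($Y{\left(r \right)} = - \frac{8}{3} + \frac{\left(r + 189\right) \frac{1}{r + \left(9 + 15^{2} + 2 \cdot 15\right)}}{3} = - \frac{8}{3} + \frac{\left(189 + r\right) \frac{1}{r + \left(9 + 225 + 30\right)}}{3} = - \frac{8}{3} + \frac{\left(189 + r\right) \frac{1}{r + 264}}{3} = - \frac{8}{3} + \frac{\left(189 + r\right) \frac{1}{264 + r}}{3} = - \frac{8}{3} + \frac{\frac{1}{264 + r} \left(189 + r\right)}{3} = - \frac{8}{3} + \frac{189 + r}{3 \left(264 + r\right)}$)
$Y{\left(126 \right)} - -4233 = \frac{-1923 - 882}{3 \left(264 + 126\right)} - -4233 = \frac{-1923 - 882}{3 \cdot 390} + 4233 = \frac{1}{3} \cdot \frac{1}{390} \left(-2805\right) + 4233 = - \frac{187}{78} + 4233 = \frac{329987}{78}$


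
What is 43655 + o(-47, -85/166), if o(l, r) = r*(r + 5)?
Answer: 1202893855/27556 ≈ 43653.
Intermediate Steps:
o(l, r) = r*(5 + r)
43655 + o(-47, -85/166) = 43655 + (-85/166)*(5 - 85/166) = 43655 + (-85*1/166)*(5 - 85*1/166) = 43655 - 85*(5 - 85/166)/166 = 43655 - 85/166*745/166 = 43655 - 63325/27556 = 1202893855/27556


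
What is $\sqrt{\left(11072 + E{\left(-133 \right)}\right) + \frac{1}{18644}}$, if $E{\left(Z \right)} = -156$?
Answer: $\frac{\sqrt{948596955205}}{9322} \approx 104.48$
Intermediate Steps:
$\sqrt{\left(11072 + E{\left(-133 \right)}\right) + \frac{1}{18644}} = \sqrt{\left(11072 - 156\right) + \frac{1}{18644}} = \sqrt{10916 + \frac{1}{18644}} = \sqrt{\frac{203517905}{18644}} = \frac{\sqrt{948596955205}}{9322}$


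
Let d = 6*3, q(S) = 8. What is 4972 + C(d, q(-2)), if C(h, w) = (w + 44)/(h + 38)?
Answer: 69621/14 ≈ 4972.9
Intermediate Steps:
d = 18
C(h, w) = (44 + w)/(38 + h)
4972 + C(d, q(-2)) = 4972 + (44 + 8)/(38 + 18) = 4972 + 52/56 = 4972 + (1/56)*52 = 4972 + 13/14 = 69621/14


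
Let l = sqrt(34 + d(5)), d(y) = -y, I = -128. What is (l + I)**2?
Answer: (128 - sqrt(29))**2 ≈ 15034.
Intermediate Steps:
l = sqrt(29) (l = sqrt(34 - 1*5) = sqrt(34 - 5) = sqrt(29) ≈ 5.3852)
(l + I)**2 = (sqrt(29) - 128)**2 = (-128 + sqrt(29))**2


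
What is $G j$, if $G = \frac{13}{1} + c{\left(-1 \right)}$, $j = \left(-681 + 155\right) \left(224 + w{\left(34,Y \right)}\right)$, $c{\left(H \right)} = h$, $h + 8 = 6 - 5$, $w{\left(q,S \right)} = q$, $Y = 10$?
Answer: $-814248$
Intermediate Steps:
$h = -7$ ($h = -8 + \left(6 - 5\right) = -8 + 1 = -7$)
$c{\left(H \right)} = -7$
$j = -135708$ ($j = \left(-681 + 155\right) \left(224 + 34\right) = \left(-526\right) 258 = -135708$)
$G = 6$ ($G = \frac{13}{1} - 7 = 13 \cdot 1 - 7 = 13 - 7 = 6$)
$G j = 6 \left(-135708\right) = -814248$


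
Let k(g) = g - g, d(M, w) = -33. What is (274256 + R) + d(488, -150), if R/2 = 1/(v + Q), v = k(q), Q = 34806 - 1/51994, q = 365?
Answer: 496262230571337/1809703163 ≈ 2.7422e+5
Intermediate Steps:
Q = 1809703163/51994 (Q = 34806 - 1*1/51994 = 34806 - 1/51994 = 1809703163/51994 ≈ 34806.)
k(g) = 0
v = 0
R = 103988/1809703163 (R = 2/(0 + 1809703163/51994) = 2/(1809703163/51994) = 2*(51994/1809703163) = 103988/1809703163 ≈ 5.7461e-5)
(274256 + R) + d(488, -150) = (274256 + 103988/1809703163) - 33 = 496321950775716/1809703163 - 33 = 496262230571337/1809703163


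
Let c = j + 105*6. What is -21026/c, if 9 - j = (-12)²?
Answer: -21026/495 ≈ -42.477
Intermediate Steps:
j = -135 (j = 9 - 1*(-12)² = 9 - 1*144 = 9 - 144 = -135)
c = 495 (c = -135 + 105*6 = -135 + 630 = 495)
-21026/c = -21026/495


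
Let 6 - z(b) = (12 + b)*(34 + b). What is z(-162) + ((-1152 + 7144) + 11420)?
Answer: -1782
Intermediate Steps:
z(b) = 6 - (12 + b)*(34 + b)
z(-162) + ((-1152 + 7144) + 11420) = (-402 - 1*(-162)² - 46*(-162)) + ((-1152 + 7144) + 11420) = (-402 - 1*26244 + 7452) + (5992 + 11420) = (-402 - 26244 + 7452) + 17412 = -19194 + 17412 = -1782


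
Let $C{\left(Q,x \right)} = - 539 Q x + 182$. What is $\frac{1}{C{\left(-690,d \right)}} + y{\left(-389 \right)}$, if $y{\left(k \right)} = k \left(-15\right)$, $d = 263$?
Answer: $\frac{570736007521}{97812512} \approx 5835.0$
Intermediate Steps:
$y{\left(k \right)} = - 15 k$
$C{\left(Q,x \right)} = 182 - 539 Q x$ ($C{\left(Q,x \right)} = - 539 Q x + 182 = 182 - 539 Q x$)
$\frac{1}{C{\left(-690,d \right)}} + y{\left(-389 \right)} = \frac{1}{182 - \left(-371910\right) 263} - -5835 = \frac{1}{182 + 97812330} + 5835 = \frac{1}{97812512} + 5835 = \frac{570736007521}{97812512}$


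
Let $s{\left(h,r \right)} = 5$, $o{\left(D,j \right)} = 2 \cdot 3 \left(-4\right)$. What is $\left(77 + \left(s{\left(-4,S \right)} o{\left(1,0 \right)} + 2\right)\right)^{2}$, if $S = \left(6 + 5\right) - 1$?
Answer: $1681$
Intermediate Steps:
$S = 10$ ($S = 11 - 1 = 10$)
$o{\left(D,j \right)} = -24$ ($o{\left(D,j \right)} = 6 \left(-4\right) = -24$)
$\left(77 + \left(s{\left(-4,S \right)} o{\left(1,0 \right)} + 2\right)\right)^{2} = \left(77 + \left(5 \left(-24\right) + 2\right)\right)^{2} = \left(77 + \left(-120 + 2\right)\right)^{2} = \left(77 - 118\right)^{2} = \left(-41\right)^{2} = 1681$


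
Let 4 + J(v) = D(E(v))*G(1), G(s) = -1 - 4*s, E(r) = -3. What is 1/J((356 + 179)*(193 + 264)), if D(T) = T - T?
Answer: -¼ ≈ -0.25000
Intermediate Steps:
D(T) = 0
J(v) = -4 (J(v) = -4 + 0*(-1 - 4*1) = -4 + 0*(-1 - 4) = -4 + 0*(-5) = -4 + 0 = -4)
1/J((356 + 179)*(193 + 264)) = 1/(-4) = -¼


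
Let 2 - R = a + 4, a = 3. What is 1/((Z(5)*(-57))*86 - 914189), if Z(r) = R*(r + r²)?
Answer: -1/178889 ≈ -5.5901e-6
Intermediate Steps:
R = -5 (R = 2 - (3 + 4) = 2 - 1*7 = 2 - 7 = -5)
Z(r) = -5*r - 5*r² (Z(r) = -5*(r + r²) = -5*r - 5*r²)
1/((Z(5)*(-57))*86 - 914189) = 1/((-5*5*(1 + 5)*(-57))*86 - 914189) = 1/((-5*5*6*(-57))*86 - 914189) = 1/(-150*(-57)*86 - 914189) = 1/(8550*86 - 914189) = 1/(735300 - 914189) = 1/(-178889) = -1/178889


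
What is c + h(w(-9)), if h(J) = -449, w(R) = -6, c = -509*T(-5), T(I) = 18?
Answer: -9611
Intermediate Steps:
c = -9162 (c = -509*18 = -9162)
c + h(w(-9)) = -9162 - 449 = -9611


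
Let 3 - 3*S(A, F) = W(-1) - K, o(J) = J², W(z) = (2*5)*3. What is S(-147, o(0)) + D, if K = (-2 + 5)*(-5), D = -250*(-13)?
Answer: 3236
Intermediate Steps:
D = 3250
W(z) = 30 (W(z) = 10*3 = 30)
K = -15 (K = 3*(-5) = -15)
S(A, F) = -14 (S(A, F) = 1 - (30 - 1*(-15))/3 = 1 - (30 + 15)/3 = 1 - ⅓*45 = 1 - 15 = -14)
S(-147, o(0)) + D = -14 + 3250 = 3236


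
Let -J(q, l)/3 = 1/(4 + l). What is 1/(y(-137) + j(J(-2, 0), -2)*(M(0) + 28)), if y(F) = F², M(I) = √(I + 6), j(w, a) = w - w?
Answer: 1/18769 ≈ 5.3279e-5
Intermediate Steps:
J(q, l) = -3/(4 + l)
j(w, a) = 0
M(I) = √(6 + I)
1/(y(-137) + j(J(-2, 0), -2)*(M(0) + 28)) = 1/((-137)² + 0*(√(6 + 0) + 28)) = 1/(18769 + 0*(√6 + 28)) = 1/(18769 + 0*(28 + √6)) = 1/(18769 + 0) = 1/18769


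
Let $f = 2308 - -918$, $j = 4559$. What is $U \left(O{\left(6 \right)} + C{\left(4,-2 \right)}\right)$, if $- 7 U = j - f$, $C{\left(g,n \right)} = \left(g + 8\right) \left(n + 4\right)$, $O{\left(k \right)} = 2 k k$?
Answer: $- \frac{127968}{7} \approx -18281.0$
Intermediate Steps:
$O{\left(k \right)} = 2 k^{2}$
$C{\left(g,n \right)} = \left(4 + n\right) \left(8 + g\right)$ ($C{\left(g,n \right)} = \left(8 + g\right) \left(4 + n\right) = \left(4 + n\right) \left(8 + g\right)$)
$f = 3226$ ($f = 2308 + 918 = 3226$)
$U = - \frac{1333}{7}$ ($U = - \frac{4559 - 3226}{7} = \left(- \frac{1}{7}\right) 1333 = - \frac{1333}{7} \approx -190.43$)
$U \left(O{\left(6 \right)} + C{\left(4,-2 \right)}\right) = - \frac{1333 \left(2 \cdot 6^{2} + \left(32 + 4 \cdot 4 + 8 \left(-2\right) + 4 \left(-2\right)\right)\right)}{7} = - \frac{1333 \left(2 \cdot 36 + \left(32 + 16 - 16 - 8\right)\right)}{7} = - \frac{1333 \left(72 + 24\right)}{7} = \left(- \frac{1333}{7}\right) 96 = - \frac{127968}{7}$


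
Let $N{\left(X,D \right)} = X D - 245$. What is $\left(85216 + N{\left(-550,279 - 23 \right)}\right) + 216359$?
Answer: $160530$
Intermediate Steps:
$N{\left(X,D \right)} = -245 + D X$ ($N{\left(X,D \right)} = D X - 245 = -245 + D X$)
$\left(85216 + N{\left(-550,279 - 23 \right)}\right) + 216359 = \left(85216 + \left(-245 + \left(279 - 23\right) \left(-550\right)\right)\right) + 216359 = \left(85216 + \left(-245 + 256 \left(-550\right)\right)\right) + 216359 = \left(85216 - 141045\right) + 216359 = -55829 + 216359 = 160530$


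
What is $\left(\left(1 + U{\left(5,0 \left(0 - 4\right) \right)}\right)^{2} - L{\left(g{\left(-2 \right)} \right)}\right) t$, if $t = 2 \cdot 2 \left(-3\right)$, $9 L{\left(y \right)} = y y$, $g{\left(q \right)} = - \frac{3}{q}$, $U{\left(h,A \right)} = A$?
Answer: $-9$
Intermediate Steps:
$L{\left(y \right)} = \frac{y^{2}}{9}$ ($L{\left(y \right)} = \frac{y y}{9} = \frac{y^{2}}{9}$)
$t = -12$ ($t = 4 \left(-3\right) = -12$)
$\left(\left(1 + U{\left(5,0 \left(0 - 4\right) \right)}\right)^{2} - L{\left(g{\left(-2 \right)} \right)}\right) t = \left(\left(1 + 0 \left(0 - 4\right)\right)^{2} - \frac{\left(- \frac{3}{-2}\right)^{2}}{9}\right) \left(-12\right) = \left(\left(1 + 0 \left(-4\right)\right)^{2} - \frac{\left(\left(-3\right) \left(- \frac{1}{2}\right)\right)^{2}}{9}\right) \left(-12\right) = \left(\left(1 + 0\right)^{2} - \frac{\left(\frac{3}{2}\right)^{2}}{9}\right) \left(-12\right) = \left(1^{2} - \frac{1}{9} \cdot \frac{9}{4}\right) \left(-12\right) = \left(1 - \frac{1}{4}\right) \left(-12\right) = \frac{3}{4} \left(-12\right) = -9$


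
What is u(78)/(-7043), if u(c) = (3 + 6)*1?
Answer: -9/7043 ≈ -0.0012779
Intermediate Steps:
u(c) = 9 (u(c) = 9*1 = 9)
u(78)/(-7043) = 9/(-7043) = 9*(-1/7043) = -9/7043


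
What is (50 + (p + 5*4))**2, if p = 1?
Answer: 5041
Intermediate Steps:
(50 + (p + 5*4))**2 = (50 + (1 + 5*4))**2 = (50 + (1 + 20))**2 = (50 + 21)**2 = 71**2 = 5041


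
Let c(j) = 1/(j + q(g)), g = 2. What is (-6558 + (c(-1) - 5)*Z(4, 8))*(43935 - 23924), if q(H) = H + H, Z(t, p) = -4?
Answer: -392575798/3 ≈ -1.3086e+8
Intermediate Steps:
q(H) = 2*H
c(j) = 1/(4 + j) (c(j) = 1/(j + 2*2) = 1/(j + 4) = 1/(4 + j))
(-6558 + (c(-1) - 5)*Z(4, 8))*(43935 - 23924) = (-6558 + (1/(4 - 1) - 5)*(-4))*(43935 - 23924) = (-6558 + (1/3 - 5)*(-4))*20011 = (-6558 + (⅓ - 5)*(-4))*20011 = (-6558 - 14/3*(-4))*20011 = (-6558 + 56/3)*20011 = -19618/3*20011 = -392575798/3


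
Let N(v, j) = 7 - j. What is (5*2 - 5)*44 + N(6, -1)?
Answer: 228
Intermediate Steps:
(5*2 - 5)*44 + N(6, -1) = (5*2 - 5)*44 + (7 - 1*(-1)) = (10 - 5)*44 + (7 + 1) = 5*44 + 8 = 220 + 8 = 228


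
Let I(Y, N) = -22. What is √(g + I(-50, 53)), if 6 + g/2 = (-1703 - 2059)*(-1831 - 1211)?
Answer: √22887974 ≈ 4784.1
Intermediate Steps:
g = 22887996 (g = -12 + 2*((-1703 - 2059)*(-1831 - 1211)) = -12 + 2*(-3762*(-3042)) = -12 + 2*11444004 = -12 + 22888008 = 22887996)
√(g + I(-50, 53)) = √(22887996 - 22) = √22887974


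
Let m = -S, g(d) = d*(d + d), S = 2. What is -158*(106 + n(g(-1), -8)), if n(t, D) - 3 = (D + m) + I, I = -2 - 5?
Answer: -14536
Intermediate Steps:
g(d) = 2*d² (g(d) = d*(2*d) = 2*d²)
I = -7
m = -2 (m = -1*2 = -2)
n(t, D) = -6 + D (n(t, D) = 3 + ((D - 2) - 7) = 3 + ((-2 + D) - 7) = 3 + (-9 + D) = -6 + D)
-158*(106 + n(g(-1), -8)) = -158*(106 + (-6 - 8)) = -158*(106 - 14) = -158*92 = -14536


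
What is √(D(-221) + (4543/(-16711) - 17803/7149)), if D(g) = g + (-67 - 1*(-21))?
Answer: I*√3850139479530201267/119466939 ≈ 16.424*I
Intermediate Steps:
D(g) = -46 + g (D(g) = g + (-67 + 21) = g - 46 = -46 + g)
√(D(-221) + (4543/(-16711) - 17803/7149)) = √((-46 - 221) + (4543/(-16711) - 17803/7149)) = √(-267 + (4543*(-1/16711) - 17803*1/7149)) = √(-267 + (-4543/16711 - 17803/7149)) = √(-267 - 329983840/119466939) = √(-32227656553/119466939) = I*√3850139479530201267/119466939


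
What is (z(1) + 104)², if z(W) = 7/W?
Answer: 12321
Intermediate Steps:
(z(1) + 104)² = (7/1 + 104)² = (7*1 + 104)² = (7 + 104)² = 111² = 12321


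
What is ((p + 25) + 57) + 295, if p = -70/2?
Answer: 342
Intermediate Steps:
p = -35 (p = -70*½ = -35)
((p + 25) + 57) + 295 = ((-35 + 25) + 57) + 295 = (-10 + 57) + 295 = 47 + 295 = 342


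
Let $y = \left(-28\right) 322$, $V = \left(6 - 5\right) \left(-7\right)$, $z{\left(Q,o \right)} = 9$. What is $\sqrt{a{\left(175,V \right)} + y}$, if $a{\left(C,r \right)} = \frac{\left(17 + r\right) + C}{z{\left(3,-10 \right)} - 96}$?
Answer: $\frac{i \sqrt{68258199}}{87} \approx 94.964 i$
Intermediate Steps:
$V = -7$ ($V = 1 \left(-7\right) = -7$)
$y = -9016$
$a{\left(C,r \right)} = - \frac{17}{87} - \frac{C}{87} - \frac{r}{87}$ ($a{\left(C,r \right)} = \frac{\left(17 + r\right) + C}{9 - 96} = \frac{17 + C + r}{-87} = \left(17 + C + r\right) \left(- \frac{1}{87}\right) = - \frac{17}{87} - \frac{C}{87} - \frac{r}{87}$)
$\sqrt{a{\left(175,V \right)} + y} = \sqrt{\left(- \frac{17}{87} - \frac{175}{87} - - \frac{7}{87}\right) - 9016} = \sqrt{\left(- \frac{17}{87} - \frac{175}{87} + \frac{7}{87}\right) - 9016} = \sqrt{- \frac{185}{87} - 9016} = \sqrt{- \frac{784577}{87}} = \frac{i \sqrt{68258199}}{87}$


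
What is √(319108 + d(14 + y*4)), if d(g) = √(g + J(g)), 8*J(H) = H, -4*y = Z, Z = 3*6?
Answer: √(1276432 + 6*I*√2)/2 ≈ 564.9 + 0.0018776*I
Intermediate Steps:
Z = 18
y = -9/2 (y = -¼*18 = -9/2 ≈ -4.5000)
J(H) = H/8
d(g) = 3*√2*√g/4 (d(g) = √(g + g/8) = √(9*g/8) = 3*√2*√g/4)
√(319108 + d(14 + y*4)) = √(319108 + 3*√2*√(14 - 9/2*4)/4) = √(319108 + 3*√2*√(14 - 18)/4) = √(319108 + 3*√2*√(-4)/4) = √(319108 + 3*√2*(2*I)/4) = √(319108 + 3*I*√2/2)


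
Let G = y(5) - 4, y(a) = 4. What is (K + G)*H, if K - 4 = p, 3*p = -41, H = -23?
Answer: 667/3 ≈ 222.33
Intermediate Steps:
p = -41/3 (p = (1/3)*(-41) = -41/3 ≈ -13.667)
K = -29/3 (K = 4 - 41/3 = -29/3 ≈ -9.6667)
G = 0 (G = 4 - 4 = 0)
(K + G)*H = (-29/3 + 0)*(-23) = -29/3*(-23) = 667/3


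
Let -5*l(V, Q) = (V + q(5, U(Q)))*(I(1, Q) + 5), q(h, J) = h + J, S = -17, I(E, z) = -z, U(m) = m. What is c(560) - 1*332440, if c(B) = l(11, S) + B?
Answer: -1659378/5 ≈ -3.3188e+5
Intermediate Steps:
q(h, J) = J + h
l(V, Q) = -(5 - Q)*(5 + Q + V)/5 (l(V, Q) = -(V + (Q + 5))*(-Q + 5)/5 = -(V + (5 + Q))*(5 - Q)/5 = -(5 + Q + V)*(5 - Q)/5 = -(5 - Q)*(5 + Q + V)/5)
c(B) = 22/5 + B (c(B) = (-5 - 1*11 + (⅕)*(-17)² + (⅕)*(-17)*11) + B = (-5 - 11 + (⅕)*289 - 187/5) + B = (-5 - 11 + 289/5 - 187/5) + B = 22/5 + B)
c(560) - 1*332440 = (22/5 + 560) - 1*332440 = 2822/5 - 332440 = -1659378/5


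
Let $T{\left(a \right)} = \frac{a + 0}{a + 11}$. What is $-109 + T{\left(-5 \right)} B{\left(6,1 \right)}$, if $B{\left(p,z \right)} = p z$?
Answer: $-114$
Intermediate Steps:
$T{\left(a \right)} = \frac{a}{11 + a}$
$-109 + T{\left(-5 \right)} B{\left(6,1 \right)} = -109 + - \frac{5}{11 - 5} \cdot 6 \cdot 1 = -109 + - \frac{5}{6} \cdot 6 = -109 + \left(-5\right) \frac{1}{6} \cdot 6 = -109 - 5 = -114$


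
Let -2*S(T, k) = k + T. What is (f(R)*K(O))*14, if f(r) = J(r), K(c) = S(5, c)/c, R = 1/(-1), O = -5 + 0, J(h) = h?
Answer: 0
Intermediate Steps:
S(T, k) = -T/2 - k/2 (S(T, k) = -(k + T)/2 = -(T + k)/2 = -T/2 - k/2)
O = -5
R = -1
K(c) = (-5/2 - c/2)/c (K(c) = (-½*5 - c/2)/c = (-5/2 - c/2)/c)
f(r) = r
(f(R)*K(O))*14 = -(-5 - 1*(-5))/(2*(-5))*14 = -(-1)*(-5 + 5)/(2*5)*14 = -(-1)*0/(2*5)*14 = -1*0*14 = 0*14 = 0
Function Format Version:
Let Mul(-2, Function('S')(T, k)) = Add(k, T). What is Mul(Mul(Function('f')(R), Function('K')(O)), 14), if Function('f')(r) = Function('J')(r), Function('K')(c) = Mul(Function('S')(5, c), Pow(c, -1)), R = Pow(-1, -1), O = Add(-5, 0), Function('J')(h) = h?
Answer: 0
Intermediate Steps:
Function('S')(T, k) = Add(Mul(Rational(-1, 2), T), Mul(Rational(-1, 2), k)) (Function('S')(T, k) = Mul(Rational(-1, 2), Add(k, T)) = Mul(Rational(-1, 2), Add(T, k)) = Add(Mul(Rational(-1, 2), T), Mul(Rational(-1, 2), k)))
O = -5
R = -1
Function('K')(c) = Mul(Pow(c, -1), Add(Rational(-5, 2), Mul(Rational(-1, 2), c))) (Function('K')(c) = Mul(Add(Mul(Rational(-1, 2), 5), Mul(Rational(-1, 2), c)), Pow(c, -1)) = Mul(Add(Rational(-5, 2), Mul(Rational(-1, 2), c)), Pow(c, -1)) = Mul(Pow(c, -1), Add(Rational(-5, 2), Mul(Rational(-1, 2), c))))
Function('f')(r) = r
Mul(Mul(Function('f')(R), Function('K')(O)), 14) = Mul(Mul(-1, Mul(Rational(1, 2), Pow(-5, -1), Add(-5, Mul(-1, -5)))), 14) = Mul(Mul(-1, Mul(Rational(1, 2), Rational(-1, 5), Add(-5, 5))), 14) = Mul(Mul(-1, Mul(Rational(1, 2), Rational(-1, 5), 0)), 14) = Mul(Mul(-1, 0), 14) = Mul(0, 14) = 0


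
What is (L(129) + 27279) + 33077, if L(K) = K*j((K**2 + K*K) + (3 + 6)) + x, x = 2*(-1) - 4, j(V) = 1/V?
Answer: 669703993/11097 ≈ 60350.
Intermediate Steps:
x = -6 (x = -2 - 4 = -6)
L(K) = -6 + K/(9 + 2*K**2) (L(K) = K/((K**2 + K*K) + (3 + 6)) - 6 = K/((K**2 + K**2) + 9) - 6 = K/(2*K**2 + 9) - 6 = K/(9 + 2*K**2) - 6 = -6 + K/(9 + 2*K**2))
(L(129) + 27279) + 33077 = ((-54 + 129 - 12*129**2)/(9 + 2*129**2) + 27279) + 33077 = ((-54 + 129 - 12*16641)/(9 + 2*16641) + 27279) + 33077 = ((-54 + 129 - 199692)/(9 + 33282) + 27279) + 33077 = (-199617/33291 + 27279) + 33077 = ((1/33291)*(-199617) + 27279) + 33077 = (-66539/11097 + 27279) + 33077 = 302648524/11097 + 33077 = 669703993/11097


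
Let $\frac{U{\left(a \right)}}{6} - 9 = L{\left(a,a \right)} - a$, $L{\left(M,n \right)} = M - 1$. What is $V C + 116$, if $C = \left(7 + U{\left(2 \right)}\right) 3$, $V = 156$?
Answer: $25856$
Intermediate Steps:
$L{\left(M,n \right)} = -1 + M$
$U{\left(a \right)} = 48$ ($U{\left(a \right)} = 54 + 6 \left(\left(-1 + a\right) - a\right) = 54 + 6 \left(-1\right) = 54 - 6 = 48$)
$C = 165$ ($C = \left(7 + 48\right) 3 = 55 \cdot 3 = 165$)
$V C + 116 = 156 \cdot 165 + 116 = 25740 + 116 = 25856$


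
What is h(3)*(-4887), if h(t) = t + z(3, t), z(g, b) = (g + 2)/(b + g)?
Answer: -37467/2 ≈ -18734.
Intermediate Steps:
z(g, b) = (2 + g)/(b + g)
h(t) = t + 5/(3 + t) (h(t) = t + (2 + 3)/(t + 3) = t + 5/(3 + t))
h(3)*(-4887) = ((5 + 3*(3 + 3))/(3 + 3))*(-4887) = ((5 + 3*6)/6)*(-4887) = ((5 + 18)/6)*(-4887) = ((1/6)*23)*(-4887) = (23/6)*(-4887) = -37467/2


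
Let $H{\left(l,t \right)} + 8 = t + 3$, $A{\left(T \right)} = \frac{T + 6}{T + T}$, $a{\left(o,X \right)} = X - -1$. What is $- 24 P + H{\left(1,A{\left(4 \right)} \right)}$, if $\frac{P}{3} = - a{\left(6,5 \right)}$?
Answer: $\frac{1713}{4} \approx 428.25$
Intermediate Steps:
$a{\left(o,X \right)} = 1 + X$ ($a{\left(o,X \right)} = X + 1 = 1 + X$)
$A{\left(T \right)} = \frac{6 + T}{2 T}$
$P = -18$ ($P = 3 \left(- (1 + 5)\right) = 3 \left(\left(-1\right) 6\right) = 3 \left(-6\right) = -18$)
$H{\left(l,t \right)} = -5 + t$ ($H{\left(l,t \right)} = -8 + \left(t + 3\right) = -8 + \left(3 + t\right) = -5 + t$)
$- 24 P + H{\left(1,A{\left(4 \right)} \right)} = \left(-24\right) \left(-18\right) - \left(5 - \frac{6 + 4}{2 \cdot 4}\right) = 432 - \left(5 - \frac{5}{4}\right) = 432 + \left(-5 + \frac{5}{4}\right) = 432 - \frac{15}{4} = \frac{1713}{4}$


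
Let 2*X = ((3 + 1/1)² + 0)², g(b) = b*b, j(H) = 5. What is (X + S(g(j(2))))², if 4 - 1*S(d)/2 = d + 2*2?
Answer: 6084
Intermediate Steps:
g(b) = b²
S(d) = -2*d (S(d) = 8 - 2*(d + 2*2) = 8 - 2*(d + 4) = 8 - 2*(4 + d) = 8 + (-8 - 2*d) = -2*d)
X = 128 (X = ((3 + 1/1)² + 0)²/2 = ((3 + 1)² + 0)²/2 = (4² + 0)²/2 = (16 + 0)²/2 = (½)*16² = (½)*256 = 128)
(X + S(g(j(2))))² = (128 - 2*5²)² = (128 - 2*25)² = (128 - 50)² = 78² = 6084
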